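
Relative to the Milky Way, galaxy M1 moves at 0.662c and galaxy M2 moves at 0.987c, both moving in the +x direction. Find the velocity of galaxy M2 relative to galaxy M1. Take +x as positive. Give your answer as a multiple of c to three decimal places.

β_A = 0.662, β_B = 0.987.
Transform to A's frame with the inverse velocity-addition law: u' = (u − v)/(1 − uv/c²), taking u = β_B and v = β_A.
u' = (0.987 − 0.662) / (1 − (0.662)(0.987)) = 0.3250/0.3466 = 0.9377.

+0.938c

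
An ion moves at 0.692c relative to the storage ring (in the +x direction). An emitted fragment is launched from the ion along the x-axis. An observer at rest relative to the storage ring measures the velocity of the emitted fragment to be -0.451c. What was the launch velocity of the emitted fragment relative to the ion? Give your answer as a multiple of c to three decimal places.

Invert the composition law: u' = (u − v)/(1 − uv/c²).
u' = (-0.451 − 0.692) / (1 − (-0.451)(0.692)) = -1.1430/1.3121 = -0.8711.

-0.871c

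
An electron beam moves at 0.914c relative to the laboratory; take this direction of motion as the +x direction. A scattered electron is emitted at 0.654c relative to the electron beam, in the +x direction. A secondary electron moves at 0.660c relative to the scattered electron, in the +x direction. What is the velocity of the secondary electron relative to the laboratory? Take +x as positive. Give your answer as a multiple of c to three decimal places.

Apply u = (u' + v)/(1 + u'v/c²) successively, working outward toward the laboratory.
Start: velocity of the electron beam relative to the laboratory = 0.9140c.
Compose with the scattered electron (u' = 0.654 in the electron beam frame): u_1 = (0.654 + 0.914) / (1 + 0.654·0.914) = 1.5680/1.5978 = 0.9814.
Compose with the secondary electron (u' = 0.660 in the scattered electron frame): u_2 = (0.660 + 0.981) / (1 + 0.660·0.981) = 1.6414/1.6477 = 0.9962.

0.996c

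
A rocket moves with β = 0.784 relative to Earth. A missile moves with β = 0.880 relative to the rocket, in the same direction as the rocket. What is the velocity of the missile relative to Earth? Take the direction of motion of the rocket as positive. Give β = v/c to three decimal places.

β = 0.985

With v = 0.784 and u' = 0.880 (in units of c),
u = (u' + v)/(1 + u'v/c²):
u = (0.880 + 0.784) / (1 + 0.880·0.784) = 1.6640/1.6899 = 0.9847
(Galilean addition would give +1.664c, exceeding c.)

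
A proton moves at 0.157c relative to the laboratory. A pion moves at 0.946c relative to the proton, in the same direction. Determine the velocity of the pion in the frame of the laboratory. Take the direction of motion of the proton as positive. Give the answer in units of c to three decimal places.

0.960c

With v = 0.157 and u' = 0.946 (in units of c),
u = (u' + v)/(1 + u'v/c²):
u = (0.946 + 0.157) / (1 + 0.946·0.157) = 1.1030/1.1485 = 0.9604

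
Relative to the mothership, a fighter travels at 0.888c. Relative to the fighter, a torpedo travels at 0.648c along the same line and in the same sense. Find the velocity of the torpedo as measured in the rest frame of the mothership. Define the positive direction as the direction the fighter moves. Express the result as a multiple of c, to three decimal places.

0.975c

With v = 0.888 and u' = 0.648 (in units of c),
u = (u' + v)/(1 + u'v/c²):
u = (0.648 + 0.888) / (1 + 0.648·0.888) = 1.5360/1.5754 = 0.9750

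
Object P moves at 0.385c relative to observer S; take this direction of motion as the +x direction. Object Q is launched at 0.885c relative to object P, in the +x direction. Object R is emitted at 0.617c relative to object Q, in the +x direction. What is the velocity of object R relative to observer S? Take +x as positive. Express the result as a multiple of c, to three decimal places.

0.987c

Apply u = (u' + v)/(1 + u'v/c²) successively, working outward toward observer S.
Start: velocity of object P relative to observer S = 0.3850c.
Compose with object Q (u' = 0.885 in object P frame): u_1 = (0.885 + 0.385) / (1 + 0.885·0.385) = 1.2700/1.3407 = 0.9472.
Compose with object R (u' = 0.617 in object Q frame): u_2 = (0.617 + 0.947) / (1 + 0.617·0.947) = 1.5642/1.5845 = 0.9872.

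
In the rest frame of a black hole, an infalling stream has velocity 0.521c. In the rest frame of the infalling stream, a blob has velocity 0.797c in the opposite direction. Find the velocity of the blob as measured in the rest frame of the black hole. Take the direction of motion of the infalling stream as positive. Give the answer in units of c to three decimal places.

-0.472c

With v = 0.521 and u' = -0.797 (in units of c),
u = (u' + v)/(1 + u'v/c²):
u = (-0.797 + 0.521) / (1 + (-0.797)·0.521) = -0.2760/0.5848 = -0.4720
(Galilean addition would give -0.276c.)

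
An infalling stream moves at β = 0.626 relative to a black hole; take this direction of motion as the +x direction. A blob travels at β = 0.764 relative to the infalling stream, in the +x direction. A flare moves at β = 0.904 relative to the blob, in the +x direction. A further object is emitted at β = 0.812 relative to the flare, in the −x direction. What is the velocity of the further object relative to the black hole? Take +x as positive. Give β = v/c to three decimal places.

Apply u = (u' + v)/(1 + u'v/c²) successively, working outward toward the black hole.
Start: velocity of the infalling stream relative to the black hole = 0.6260c.
Compose with the blob (u' = 0.764 in the infalling stream frame): u_1 = (0.764 + 0.626) / (1 + 0.764·0.626) = 1.3900/1.4783 = 0.9403.
Compose with the flare (u' = 0.904 in the blob frame): u_2 = (0.904 + 0.940) / (1 + 0.904·0.940) = 1.8443/1.8500 = 0.9969.
Compose with the further object (u' = -0.812 in the flare frame): u_3 = (-0.812 + 0.997) / (1 + (-0.812)·0.997) = 0.1849/0.1905 = 0.9705.

β = +0.971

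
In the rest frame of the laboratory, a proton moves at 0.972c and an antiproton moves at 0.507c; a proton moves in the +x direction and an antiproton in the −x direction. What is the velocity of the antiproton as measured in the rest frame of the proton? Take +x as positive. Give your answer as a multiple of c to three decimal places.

-0.991c

β_A = 0.972, β_B = -0.507.
Transform to A's frame with the inverse velocity-addition law: u' = (u − v)/(1 − uv/c²), taking u = β_B and v = β_A.
u' = (-0.507 − 0.972) / (1 − (0.972)(-0.507)) = -1.4790/1.4928 = -0.9908.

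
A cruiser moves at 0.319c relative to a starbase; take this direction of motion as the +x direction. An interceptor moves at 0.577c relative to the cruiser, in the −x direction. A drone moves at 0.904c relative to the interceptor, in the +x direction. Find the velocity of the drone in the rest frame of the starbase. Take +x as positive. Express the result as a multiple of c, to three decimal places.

Apply u = (u' + v)/(1 + u'v/c²) successively, working outward toward the starbase.
Start: velocity of the cruiser relative to the starbase = 0.3190c.
Compose with the interceptor (u' = -0.577 in the cruiser frame): u_1 = (-0.577 + 0.319) / (1 + (-0.577)·0.319) = -0.2580/0.8159 = -0.3162.
Compose with the drone (u' = 0.904 in the interceptor frame): u_2 = (0.904 + (-0.316)) / (1 + 0.904·(-0.316)) = 0.5878/0.7142 = 0.8231.

+0.823c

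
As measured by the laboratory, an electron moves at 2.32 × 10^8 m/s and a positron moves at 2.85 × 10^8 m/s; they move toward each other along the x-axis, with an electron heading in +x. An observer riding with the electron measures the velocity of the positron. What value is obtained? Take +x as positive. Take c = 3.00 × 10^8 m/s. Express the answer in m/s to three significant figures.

-2.98 × 10^8 m/s

β_A = 0.773, β_B = -0.950 (dividing each by c = 3.00 × 10^8 m/s).
Transform to A's frame with the inverse velocity-addition law: u' = (u − v)/(1 − uv/c²), taking u = β_B and v = β_A.
u' = (-0.950 − 0.773) / (1 − (0.773)(-0.950)) = -1.7233/1.7347 = -0.9935.
u' = -0.9935 × 3.00 × 10^8 m/s.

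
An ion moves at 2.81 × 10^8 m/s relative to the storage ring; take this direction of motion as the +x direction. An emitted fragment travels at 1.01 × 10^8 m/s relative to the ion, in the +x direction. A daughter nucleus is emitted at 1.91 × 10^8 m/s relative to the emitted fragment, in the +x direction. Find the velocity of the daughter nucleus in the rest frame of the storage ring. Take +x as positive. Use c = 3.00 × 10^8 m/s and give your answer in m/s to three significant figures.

Apply u = (u' + v)/(1 + u'v/c²) successively, working outward toward the storage ring.
(Dividing each given speed by c = 3.00 × 10^8 m/s to work in units of c.)
Start: velocity of the ion relative to the storage ring = 0.9367c.
Compose with the emitted fragment (u' = 0.337 in the ion frame): u_1 = (0.337 + 0.937) / (1 + 0.337·0.937) = 1.2733/1.3153 = 0.9681.
Compose with the daughter nucleus (u' = 0.637 in the emitted fragment frame): u_2 = (0.637 + 0.968) / (1 + 0.637·0.968) = 1.6047/1.6163 = 0.9928.
So u = 0.9928 × 3.00 × 10^8 m/s.

2.98 × 10^8 m/s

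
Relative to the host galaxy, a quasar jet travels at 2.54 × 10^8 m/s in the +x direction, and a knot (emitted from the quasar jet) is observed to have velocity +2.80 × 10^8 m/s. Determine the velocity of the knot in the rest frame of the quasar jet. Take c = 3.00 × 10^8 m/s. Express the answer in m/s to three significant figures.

+1.24 × 10^8 m/s

v = 0.847c, u = 0.933c.
Invert the composition law: u' = (u − v)/(1 − uv/c²).
u' = (0.933 − 0.847) / (1 − (0.933)(0.847)) = 0.0867/0.2098 = 0.4131.
u' = 0.4131 × 3.00 × 10^8 m/s.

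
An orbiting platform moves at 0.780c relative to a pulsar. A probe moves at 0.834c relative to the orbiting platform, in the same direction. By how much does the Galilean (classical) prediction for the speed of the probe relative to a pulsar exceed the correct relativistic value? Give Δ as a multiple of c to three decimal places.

Δ = 0.636c

Galilean: u_cl = 0.834 + 0.780 = 1.6140.
Relativistic: u_rel = (0.834 + 0.780) / (1 + 0.834·0.780) = 1.6140/1.6505 = 0.9779.
Δ = 1.6140 − 0.9779 = 0.6361.
(The classical prediction exceeds c; the relativistic result does not.)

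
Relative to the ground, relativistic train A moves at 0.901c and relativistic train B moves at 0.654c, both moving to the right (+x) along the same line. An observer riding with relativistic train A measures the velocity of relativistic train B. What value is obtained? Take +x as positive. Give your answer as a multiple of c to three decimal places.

β_A = 0.901, β_B = 0.654.
Transform to A's frame with the inverse velocity-addition law: u' = (u − v)/(1 − uv/c²), taking u = β_B and v = β_A.
u' = (0.654 − 0.901) / (1 − (0.901)(0.654)) = -0.2470/0.4107 = -0.6013.

-0.601c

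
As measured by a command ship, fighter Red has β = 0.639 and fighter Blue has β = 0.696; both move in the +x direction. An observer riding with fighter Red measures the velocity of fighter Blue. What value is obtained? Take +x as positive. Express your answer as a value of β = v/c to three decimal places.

β_A = 0.639, β_B = 0.696.
Transform to A's frame with the inverse velocity-addition law: u' = (u − v)/(1 − uv/c²), taking u = β_B and v = β_A.
u' = (0.696 − 0.639) / (1 − (0.639)(0.696)) = 0.0570/0.5553 = 0.1027.

β = +0.103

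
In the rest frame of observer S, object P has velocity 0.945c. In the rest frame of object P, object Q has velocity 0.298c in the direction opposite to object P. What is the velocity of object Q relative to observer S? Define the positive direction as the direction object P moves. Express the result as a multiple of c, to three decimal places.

+0.901c

With v = 0.945 and u' = -0.298 (in units of c),
u = (u' + v)/(1 + u'v/c²):
u = (-0.298 + 0.945) / (1 + (-0.298)·0.945) = 0.6470/0.7184 = 0.9006
(Galilean addition would give +0.647c.)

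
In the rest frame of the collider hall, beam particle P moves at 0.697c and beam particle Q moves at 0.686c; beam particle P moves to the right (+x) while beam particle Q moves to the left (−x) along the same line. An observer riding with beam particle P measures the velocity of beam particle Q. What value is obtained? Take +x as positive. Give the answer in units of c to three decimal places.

β_A = 0.697, β_B = -0.686.
Transform to A's frame with the inverse velocity-addition law: u' = (u − v)/(1 − uv/c²), taking u = β_B and v = β_A.
u' = (-0.686 − 0.697) / (1 − (0.697)(-0.686)) = -1.3830/1.4781 = -0.9356.

-0.936c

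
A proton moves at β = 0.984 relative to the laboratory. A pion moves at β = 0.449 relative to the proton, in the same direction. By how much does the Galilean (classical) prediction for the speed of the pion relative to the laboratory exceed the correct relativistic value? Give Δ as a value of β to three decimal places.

Galilean: u_cl = 0.449 + 0.984 = 1.4330.
Relativistic: u_rel = (0.449 + 0.984) / (1 + 0.449·0.984) = 1.4330/1.4418 = 0.9939.
Δ = 1.4330 − 0.9939 = 0.4391.
(The classical prediction exceeds c; the relativistic result does not.)

Δ = 0.439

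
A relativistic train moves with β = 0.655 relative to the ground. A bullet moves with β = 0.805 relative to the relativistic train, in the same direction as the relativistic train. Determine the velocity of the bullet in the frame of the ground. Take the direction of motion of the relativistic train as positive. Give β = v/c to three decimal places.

β = 0.956

With v = 0.655 and u' = 0.805 (in units of c),
u = (u' + v)/(1 + u'v/c²):
u = (0.805 + 0.655) / (1 + 0.805·0.655) = 1.4600/1.5273 = 0.9560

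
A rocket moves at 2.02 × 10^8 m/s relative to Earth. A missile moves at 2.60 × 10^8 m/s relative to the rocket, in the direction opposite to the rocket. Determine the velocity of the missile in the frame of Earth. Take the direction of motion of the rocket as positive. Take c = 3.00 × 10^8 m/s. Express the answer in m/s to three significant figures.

-1.39 × 10^8 m/s

In units of c (dividing by 3.00 × 10^8 m/s): v = 0.673, u' = -0.867.
u = (u' + v)/(1 + u'v/c²):
u = (-0.867 + 0.673) / (1 + (-0.867)·0.673) = -0.1933/0.4164 = -0.4642
(Galilean addition would give -0.193c.)
Converting back: u = -0.4642 × 3.00 × 10^8 m/s.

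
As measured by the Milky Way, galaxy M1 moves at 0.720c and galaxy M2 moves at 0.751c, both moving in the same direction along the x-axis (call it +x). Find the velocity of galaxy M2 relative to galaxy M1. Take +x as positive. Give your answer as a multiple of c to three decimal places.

+0.067c

β_A = 0.720, β_B = 0.751.
Transform to A's frame with the inverse velocity-addition law: u' = (u − v)/(1 − uv/c²), taking u = β_B and v = β_A.
u' = (0.751 − 0.720) / (1 − (0.720)(0.751)) = 0.0310/0.4593 = 0.0675.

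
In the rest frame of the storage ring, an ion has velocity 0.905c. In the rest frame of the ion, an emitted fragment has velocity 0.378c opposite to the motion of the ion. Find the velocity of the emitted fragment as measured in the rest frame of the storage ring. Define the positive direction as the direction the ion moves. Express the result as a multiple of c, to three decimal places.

With v = 0.905 and u' = -0.378 (in units of c),
u = (u' + v)/(1 + u'v/c²):
u = (-0.378 + 0.905) / (1 + (-0.378)·0.905) = 0.5270/0.6579 = 0.8010
(Galilean addition would give +0.527c.)

+0.801c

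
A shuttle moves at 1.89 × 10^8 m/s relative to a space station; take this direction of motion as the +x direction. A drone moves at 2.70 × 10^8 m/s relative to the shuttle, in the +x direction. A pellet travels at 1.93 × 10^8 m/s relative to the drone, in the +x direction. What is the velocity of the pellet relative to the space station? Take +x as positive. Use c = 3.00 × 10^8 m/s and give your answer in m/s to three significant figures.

Apply u = (u' + v)/(1 + u'v/c²) successively, working outward toward the space station.
(Dividing each given speed by c = 3.00 × 10^8 m/s to work in units of c.)
Start: velocity of the shuttle relative to the space station = 0.6300c.
Compose with the drone (u' = 0.900 in the shuttle frame): u_1 = (0.900 + 0.630) / (1 + 0.900·0.630) = 1.5300/1.5670 = 0.9764.
Compose with the pellet (u' = 0.643 in the drone frame): u_2 = (0.643 + 0.976) / (1 + 0.643·0.976) = 1.6197/1.6281 = 0.9948.
So u = 0.9948 × 3.00 × 10^8 m/s.

2.98 × 10^8 m/s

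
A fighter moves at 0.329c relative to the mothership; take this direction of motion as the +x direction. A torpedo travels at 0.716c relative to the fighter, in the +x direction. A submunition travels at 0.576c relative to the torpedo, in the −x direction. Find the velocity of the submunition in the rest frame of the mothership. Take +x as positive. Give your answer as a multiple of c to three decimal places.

+0.526c

Apply u = (u' + v)/(1 + u'v/c²) successively, working outward toward the mothership.
Start: velocity of the fighter relative to the mothership = 0.3290c.
Compose with the torpedo (u' = 0.716 in the fighter frame): u_1 = (0.716 + 0.329) / (1 + 0.716·0.329) = 1.0450/1.2356 = 0.8458.
Compose with the submunition (u' = -0.576 in the torpedo frame): u_2 = (-0.576 + 0.846) / (1 + (-0.576)·0.846) = 0.2698/0.5128 = 0.5260.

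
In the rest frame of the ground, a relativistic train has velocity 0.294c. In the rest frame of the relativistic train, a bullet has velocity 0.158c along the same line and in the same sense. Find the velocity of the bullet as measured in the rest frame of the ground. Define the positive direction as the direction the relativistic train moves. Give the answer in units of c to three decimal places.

0.432c

With v = 0.294 and u' = 0.158 (in units of c),
u = (u' + v)/(1 + u'v/c²):
u = (0.158 + 0.294) / (1 + 0.158·0.294) = 0.4520/1.0465 = 0.4319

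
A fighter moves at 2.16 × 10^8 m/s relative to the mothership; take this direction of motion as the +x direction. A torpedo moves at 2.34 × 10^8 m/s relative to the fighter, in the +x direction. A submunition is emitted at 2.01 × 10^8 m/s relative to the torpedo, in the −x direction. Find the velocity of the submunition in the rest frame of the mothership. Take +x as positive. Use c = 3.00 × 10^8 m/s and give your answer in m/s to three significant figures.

+2.45 × 10^8 m/s

Apply u = (u' + v)/(1 + u'v/c²) successively, working outward toward the mothership.
(Dividing each given speed by c = 3.00 × 10^8 m/s to work in units of c.)
Start: velocity of the fighter relative to the mothership = 0.7200c.
Compose with the torpedo (u' = 0.780 in the fighter frame): u_1 = (0.780 + 0.720) / (1 + 0.780·0.720) = 1.5000/1.5616 = 0.9606.
Compose with the submunition (u' = -0.670 in the torpedo frame): u_2 = (-0.670 + 0.961) / (1 + (-0.670)·0.961) = 0.2906/0.3564 = 0.8152.
So u = 0.8152 × 3.00 × 10^8 m/s.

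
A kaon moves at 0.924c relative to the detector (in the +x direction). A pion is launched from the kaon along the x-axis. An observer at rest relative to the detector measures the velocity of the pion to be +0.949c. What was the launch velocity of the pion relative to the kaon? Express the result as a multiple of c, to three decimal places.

+0.203c

Invert the composition law: u' = (u − v)/(1 − uv/c²).
u' = (0.949 − 0.924) / (1 − (0.949)(0.924)) = 0.0250/0.1231 = 0.2030.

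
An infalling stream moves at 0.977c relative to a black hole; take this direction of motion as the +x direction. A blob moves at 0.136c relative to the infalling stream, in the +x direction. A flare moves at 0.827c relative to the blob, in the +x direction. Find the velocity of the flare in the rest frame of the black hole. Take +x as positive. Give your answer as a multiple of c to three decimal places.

0.998c

Apply u = (u' + v)/(1 + u'v/c²) successively, working outward toward the black hole.
Start: velocity of the infalling stream relative to the black hole = 0.9770c.
Compose with the blob (u' = 0.136 in the infalling stream frame): u_1 = (0.136 + 0.977) / (1 + 0.136·0.977) = 1.1130/1.1329 = 0.9825.
Compose with the flare (u' = 0.827 in the blob frame): u_2 = (0.827 + 0.982) / (1 + 0.827·0.982) = 1.8095/1.8125 = 0.9983.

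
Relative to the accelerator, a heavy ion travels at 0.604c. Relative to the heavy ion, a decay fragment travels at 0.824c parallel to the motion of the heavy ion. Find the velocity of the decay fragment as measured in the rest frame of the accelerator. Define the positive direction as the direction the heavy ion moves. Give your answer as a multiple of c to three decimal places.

With v = 0.604 and u' = 0.824 (in units of c),
u = (u' + v)/(1 + u'v/c²):
u = (0.824 + 0.604) / (1 + 0.824·0.604) = 1.4280/1.4977 = 0.9535
(Galilean addition would give +1.428c, exceeding c.)

0.953c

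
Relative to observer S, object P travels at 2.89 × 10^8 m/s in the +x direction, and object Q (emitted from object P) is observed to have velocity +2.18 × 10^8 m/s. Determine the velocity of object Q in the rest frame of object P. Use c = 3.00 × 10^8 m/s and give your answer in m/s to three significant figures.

v = 0.963c, u = 0.727c.
Invert the composition law: u' = (u − v)/(1 − uv/c²).
u' = (0.727 − 0.963) / (1 − (0.727)(0.963)) = -0.2367/0.3000 = -0.7889.
u' = -0.7889 × 3.00 × 10^8 m/s.

-2.37 × 10^8 m/s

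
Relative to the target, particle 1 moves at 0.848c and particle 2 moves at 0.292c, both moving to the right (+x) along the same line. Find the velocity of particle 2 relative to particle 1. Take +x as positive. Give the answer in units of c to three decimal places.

β_A = 0.848, β_B = 0.292.
Transform to A's frame with the inverse velocity-addition law: u' = (u − v)/(1 − uv/c²), taking u = β_B and v = β_A.
u' = (0.292 − 0.848) / (1 − (0.848)(0.292)) = -0.5560/0.7524 = -0.7390.

-0.739c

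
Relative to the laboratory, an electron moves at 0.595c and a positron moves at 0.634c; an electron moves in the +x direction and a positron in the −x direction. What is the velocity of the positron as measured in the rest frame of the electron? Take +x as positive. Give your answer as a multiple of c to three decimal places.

β_A = 0.595, β_B = -0.634.
Transform to A's frame with the inverse velocity-addition law: u' = (u − v)/(1 − uv/c²), taking u = β_B and v = β_A.
u' = (-0.634 − 0.595) / (1 − (0.595)(-0.634)) = -1.2290/1.3772 = -0.8924.

-0.892c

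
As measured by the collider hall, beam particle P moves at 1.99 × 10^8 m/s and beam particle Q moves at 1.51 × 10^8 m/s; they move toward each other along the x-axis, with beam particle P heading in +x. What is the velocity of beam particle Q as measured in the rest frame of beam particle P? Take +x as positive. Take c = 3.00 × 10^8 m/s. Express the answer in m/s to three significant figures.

-2.62 × 10^8 m/s

β_A = 0.663, β_B = -0.503 (dividing each by c = 3.00 × 10^8 m/s).
Transform to A's frame with the inverse velocity-addition law: u' = (u − v)/(1 − uv/c²), taking u = β_B and v = β_A.
u' = (-0.503 − 0.663) / (1 − (0.663)(-0.503)) = -1.1667/1.3339 = -0.8746.
u' = -0.8746 × 3.00 × 10^8 m/s.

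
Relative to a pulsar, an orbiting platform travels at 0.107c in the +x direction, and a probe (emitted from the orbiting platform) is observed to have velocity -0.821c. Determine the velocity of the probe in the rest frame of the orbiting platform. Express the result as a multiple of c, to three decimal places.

Invert the composition law: u' = (u − v)/(1 − uv/c²).
u' = (-0.821 − 0.107) / (1 − (-0.821)(0.107)) = -0.9280/1.0878 = -0.8531.

-0.853c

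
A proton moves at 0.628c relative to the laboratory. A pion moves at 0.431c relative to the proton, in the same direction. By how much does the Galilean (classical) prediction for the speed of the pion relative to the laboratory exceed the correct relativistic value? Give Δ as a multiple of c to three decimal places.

Galilean: u_cl = 0.431 + 0.628 = 1.0590.
Relativistic: u_rel = (0.431 + 0.628) / (1 + 0.431·0.628) = 1.0590/1.2707 = 0.8334.
Δ = 1.0590 − 0.8334 = 0.2256.
(The classical prediction exceeds c; the relativistic result does not.)

Δ = 0.226c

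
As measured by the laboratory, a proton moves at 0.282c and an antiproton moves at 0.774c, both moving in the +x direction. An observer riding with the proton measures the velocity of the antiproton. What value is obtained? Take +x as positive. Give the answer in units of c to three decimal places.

β_A = 0.282, β_B = 0.774.
Transform to A's frame with the inverse velocity-addition law: u' = (u − v)/(1 − uv/c²), taking u = β_B and v = β_A.
u' = (0.774 − 0.282) / (1 − (0.282)(0.774)) = 0.4920/0.7817 = 0.6294.

+0.629c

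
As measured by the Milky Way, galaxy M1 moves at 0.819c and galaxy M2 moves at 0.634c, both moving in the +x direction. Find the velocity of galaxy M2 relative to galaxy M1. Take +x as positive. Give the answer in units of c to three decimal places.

β_A = 0.819, β_B = 0.634.
Transform to A's frame with the inverse velocity-addition law: u' = (u − v)/(1 − uv/c²), taking u = β_B and v = β_A.
u' = (0.634 − 0.819) / (1 − (0.819)(0.634)) = -0.1850/0.4808 = -0.3848.

-0.385c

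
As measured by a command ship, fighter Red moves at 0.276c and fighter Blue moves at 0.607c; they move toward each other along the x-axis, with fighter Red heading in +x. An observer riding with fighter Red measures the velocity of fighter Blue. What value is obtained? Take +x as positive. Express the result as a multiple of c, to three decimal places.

β_A = 0.276, β_B = -0.607.
Transform to A's frame with the inverse velocity-addition law: u' = (u − v)/(1 − uv/c²), taking u = β_B and v = β_A.
u' = (-0.607 − 0.276) / (1 − (0.276)(-0.607)) = -0.8830/1.1675 = -0.7563.

-0.756c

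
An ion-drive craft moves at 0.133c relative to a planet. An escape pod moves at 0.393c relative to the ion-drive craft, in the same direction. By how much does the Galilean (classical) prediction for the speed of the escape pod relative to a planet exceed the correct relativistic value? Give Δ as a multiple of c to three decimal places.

Galilean: u_cl = 0.393 + 0.133 = 0.5260.
Relativistic: u_rel = (0.393 + 0.133) / (1 + 0.393·0.133) = 0.5260/1.0523 = 0.4999.
Δ = 0.5260 − 0.4999 = 0.0261.

Δ = 0.026c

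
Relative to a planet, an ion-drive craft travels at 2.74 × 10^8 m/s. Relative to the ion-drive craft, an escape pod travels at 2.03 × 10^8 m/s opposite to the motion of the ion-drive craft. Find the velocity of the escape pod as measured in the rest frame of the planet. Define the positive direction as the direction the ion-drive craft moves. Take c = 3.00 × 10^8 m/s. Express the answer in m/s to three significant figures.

In units of c (dividing by 3.00 × 10^8 m/s): v = 0.913, u' = -0.677.
u = (u' + v)/(1 + u'v/c²):
u = (-0.677 + 0.913) / (1 + (-0.677)·0.913) = 0.2367/0.3820 = 0.6196
(Galilean addition would give +0.237c.)
Converting back: u = 0.6196 × 3.00 × 10^8 m/s.

+1.86 × 10^8 m/s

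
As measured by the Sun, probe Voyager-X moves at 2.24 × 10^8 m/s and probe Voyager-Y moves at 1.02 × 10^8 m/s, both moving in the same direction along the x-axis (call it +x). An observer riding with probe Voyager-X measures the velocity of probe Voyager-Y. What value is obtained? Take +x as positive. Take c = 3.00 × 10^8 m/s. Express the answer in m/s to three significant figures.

-1.64 × 10^8 m/s

β_A = 0.747, β_B = 0.340 (dividing each by c = 3.00 × 10^8 m/s).
Transform to A's frame with the inverse velocity-addition law: u' = (u − v)/(1 − uv/c²), taking u = β_B and v = β_A.
u' = (0.340 − 0.747) / (1 − (0.747)(0.340)) = -0.4067/0.7461 = -0.5450.
u' = -0.5450 × 3.00 × 10^8 m/s.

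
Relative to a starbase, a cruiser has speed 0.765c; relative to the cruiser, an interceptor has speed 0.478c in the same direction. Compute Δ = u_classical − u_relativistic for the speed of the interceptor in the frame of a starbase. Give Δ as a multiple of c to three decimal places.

Δ = 0.333c

Galilean: u_cl = 0.478 + 0.765 = 1.2430.
Relativistic: u_rel = (0.478 + 0.765) / (1 + 0.478·0.765) = 1.2430/1.3657 = 0.9102.
Δ = 1.2430 − 0.9102 = 0.3328.
(The classical prediction exceeds c; the relativistic result does not.)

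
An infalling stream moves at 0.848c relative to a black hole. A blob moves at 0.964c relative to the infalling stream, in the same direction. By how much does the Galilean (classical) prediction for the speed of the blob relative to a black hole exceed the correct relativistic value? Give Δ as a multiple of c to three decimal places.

Galilean: u_cl = 0.964 + 0.848 = 1.8120.
Relativistic: u_rel = (0.964 + 0.848) / (1 + 0.964·0.848) = 1.8120/1.8175 = 0.9970.
Δ = 1.8120 − 0.9970 = 0.8150.
(The classical prediction exceeds c; the relativistic result does not.)

Δ = 0.815c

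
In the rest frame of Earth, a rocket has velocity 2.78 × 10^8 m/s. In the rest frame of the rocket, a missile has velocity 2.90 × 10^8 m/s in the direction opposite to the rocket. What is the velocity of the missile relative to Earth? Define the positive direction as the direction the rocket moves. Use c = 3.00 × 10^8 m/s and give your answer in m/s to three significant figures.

In units of c (dividing by 3.00 × 10^8 m/s): v = 0.927, u' = -0.967.
u = (u' + v)/(1 + u'v/c²):
u = (-0.967 + 0.927) / (1 + (-0.967)·0.927) = -0.0400/0.1042 = -0.3838
Converting back: u = -0.3838 × 3.00 × 10^8 m/s.

-1.15 × 10^8 m/s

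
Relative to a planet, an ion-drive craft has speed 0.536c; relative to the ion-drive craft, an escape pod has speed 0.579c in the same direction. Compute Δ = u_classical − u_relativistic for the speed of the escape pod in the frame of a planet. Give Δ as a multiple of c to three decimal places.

Galilean: u_cl = 0.579 + 0.536 = 1.1150.
Relativistic: u_rel = (0.579 + 0.536) / (1 + 0.579·0.536) = 1.1150/1.3103 = 0.8509.
Δ = 1.1150 − 0.8509 = 0.2641.
(The classical prediction exceeds c; the relativistic result does not.)

Δ = 0.264c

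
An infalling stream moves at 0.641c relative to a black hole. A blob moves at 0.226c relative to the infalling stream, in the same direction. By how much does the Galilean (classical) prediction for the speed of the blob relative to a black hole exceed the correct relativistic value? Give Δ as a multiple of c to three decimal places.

Δ = 0.110c

Galilean: u_cl = 0.226 + 0.641 = 0.8670.
Relativistic: u_rel = (0.226 + 0.641) / (1 + 0.226·0.641) = 0.8670/1.1449 = 0.7573.
Δ = 0.8670 − 0.7573 = 0.1097.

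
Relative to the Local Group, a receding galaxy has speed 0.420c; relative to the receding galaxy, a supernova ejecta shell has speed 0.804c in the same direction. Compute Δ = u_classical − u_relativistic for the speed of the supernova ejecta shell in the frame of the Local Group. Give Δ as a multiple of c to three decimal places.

Δ = 0.309c

Galilean: u_cl = 0.804 + 0.420 = 1.2240.
Relativistic: u_rel = (0.804 + 0.420) / (1 + 0.804·0.420) = 1.2240/1.3377 = 0.9150.
Δ = 1.2240 − 0.9150 = 0.3090.
(The classical prediction exceeds c; the relativistic result does not.)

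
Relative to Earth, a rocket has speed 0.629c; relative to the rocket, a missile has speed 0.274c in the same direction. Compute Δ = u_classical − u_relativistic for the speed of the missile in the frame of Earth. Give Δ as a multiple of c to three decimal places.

Δ = 0.133c

Galilean: u_cl = 0.274 + 0.629 = 0.9030.
Relativistic: u_rel = (0.274 + 0.629) / (1 + 0.274·0.629) = 0.9030/1.1723 = 0.7703.
Δ = 0.9030 − 0.7703 = 0.1327.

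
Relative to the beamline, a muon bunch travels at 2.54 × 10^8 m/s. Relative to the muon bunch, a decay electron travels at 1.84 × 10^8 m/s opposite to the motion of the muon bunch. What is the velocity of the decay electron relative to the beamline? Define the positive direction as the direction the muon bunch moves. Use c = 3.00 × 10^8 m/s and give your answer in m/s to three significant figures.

In units of c (dividing by 3.00 × 10^8 m/s): v = 0.847, u' = -0.613.
u = (u' + v)/(1 + u'v/c²):
u = (-0.613 + 0.847) / (1 + (-0.613)·0.847) = 0.2333/0.4807 = 0.4854
(Galilean addition would give +0.233c.)
Converting back: u = 0.4854 × 3.00 × 10^8 m/s.

+1.46 × 10^8 m/s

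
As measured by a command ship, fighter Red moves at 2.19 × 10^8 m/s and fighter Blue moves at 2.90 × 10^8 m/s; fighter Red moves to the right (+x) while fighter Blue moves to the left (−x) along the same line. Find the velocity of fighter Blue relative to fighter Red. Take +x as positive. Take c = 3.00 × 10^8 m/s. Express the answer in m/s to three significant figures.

-2.98 × 10^8 m/s

β_A = 0.730, β_B = -0.967 (dividing each by c = 3.00 × 10^8 m/s).
Transform to A's frame with the inverse velocity-addition law: u' = (u − v)/(1 − uv/c²), taking u = β_B and v = β_A.
u' = (-0.967 − 0.730) / (1 − (0.730)(-0.967)) = -1.6967/1.7057 = -0.9947.
u' = -0.9947 × 3.00 × 10^8 m/s.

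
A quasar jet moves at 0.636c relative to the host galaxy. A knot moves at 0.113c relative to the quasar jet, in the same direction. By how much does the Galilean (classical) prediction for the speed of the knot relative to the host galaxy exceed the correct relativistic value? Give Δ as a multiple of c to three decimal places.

Galilean: u_cl = 0.113 + 0.636 = 0.7490.
Relativistic: u_rel = (0.113 + 0.636) / (1 + 0.113·0.636) = 0.7490/1.0719 = 0.6988.
Δ = 0.7490 − 0.6988 = 0.0502.

Δ = 0.050c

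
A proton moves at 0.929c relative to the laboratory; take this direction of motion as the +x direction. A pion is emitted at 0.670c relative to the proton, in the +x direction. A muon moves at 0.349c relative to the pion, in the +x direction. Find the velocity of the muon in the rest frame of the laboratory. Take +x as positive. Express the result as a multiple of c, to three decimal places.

0.993c

Apply u = (u' + v)/(1 + u'v/c²) successively, working outward toward the laboratory.
Start: velocity of the proton relative to the laboratory = 0.9290c.
Compose with the pion (u' = 0.670 in the proton frame): u_1 = (0.670 + 0.929) / (1 + 0.670·0.929) = 1.5990/1.6224 = 0.9856.
Compose with the muon (u' = 0.349 in the pion frame): u_2 = (0.349 + 0.986) / (1 + 0.349·0.986) = 1.3346/1.3440 = 0.9930.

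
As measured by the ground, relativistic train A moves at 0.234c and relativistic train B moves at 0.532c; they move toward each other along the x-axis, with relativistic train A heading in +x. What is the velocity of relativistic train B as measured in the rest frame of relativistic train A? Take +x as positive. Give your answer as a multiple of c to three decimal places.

β_A = 0.234, β_B = -0.532.
Transform to A's frame with the inverse velocity-addition law: u' = (u − v)/(1 − uv/c²), taking u = β_B and v = β_A.
u' = (-0.532 − 0.234) / (1 − (0.234)(-0.532)) = -0.7660/1.1245 = -0.6812.

-0.681c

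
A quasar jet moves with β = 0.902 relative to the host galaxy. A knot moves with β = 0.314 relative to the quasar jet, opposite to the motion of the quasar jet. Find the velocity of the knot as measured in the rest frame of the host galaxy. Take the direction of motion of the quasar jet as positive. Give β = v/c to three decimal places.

β = +0.820

With v = 0.902 and u' = -0.314 (in units of c),
u = (u' + v)/(1 + u'v/c²):
u = (-0.314 + 0.902) / (1 + (-0.314)·0.902) = 0.5880/0.7168 = 0.8203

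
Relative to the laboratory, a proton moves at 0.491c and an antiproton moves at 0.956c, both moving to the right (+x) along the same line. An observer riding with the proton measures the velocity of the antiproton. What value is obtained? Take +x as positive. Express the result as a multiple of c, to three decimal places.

+0.876c

β_A = 0.491, β_B = 0.956.
Transform to A's frame with the inverse velocity-addition law: u' = (u − v)/(1 − uv/c²), taking u = β_B and v = β_A.
u' = (0.956 − 0.491) / (1 − (0.491)(0.956)) = 0.4650/0.5306 = 0.8764.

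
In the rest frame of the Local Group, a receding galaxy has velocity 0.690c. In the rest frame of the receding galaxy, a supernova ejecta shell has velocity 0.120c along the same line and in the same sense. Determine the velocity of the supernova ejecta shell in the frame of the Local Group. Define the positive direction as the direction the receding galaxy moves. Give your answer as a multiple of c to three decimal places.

With v = 0.690 and u' = 0.120 (in units of c),
u = (u' + v)/(1 + u'v/c²):
u = (0.120 + 0.690) / (1 + 0.120·0.690) = 0.8100/1.0828 = 0.7481
(Galilean addition would give +0.810c.)

0.748c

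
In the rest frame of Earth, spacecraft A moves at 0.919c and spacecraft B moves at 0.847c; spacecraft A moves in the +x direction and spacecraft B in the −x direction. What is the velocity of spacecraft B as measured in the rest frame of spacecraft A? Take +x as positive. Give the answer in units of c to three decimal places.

-0.993c

β_A = 0.919, β_B = -0.847.
Transform to A's frame with the inverse velocity-addition law: u' = (u − v)/(1 − uv/c²), taking u = β_B and v = β_A.
u' = (-0.847 − 0.919) / (1 − (0.919)(-0.847)) = -1.7660/1.7784 = -0.9930.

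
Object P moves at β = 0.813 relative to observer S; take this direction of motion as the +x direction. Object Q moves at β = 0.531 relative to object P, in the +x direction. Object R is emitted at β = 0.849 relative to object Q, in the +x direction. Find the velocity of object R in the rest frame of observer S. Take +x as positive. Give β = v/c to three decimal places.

Apply u = (u' + v)/(1 + u'v/c²) successively, working outward toward observer S.
Start: velocity of object P relative to observer S = 0.8130c.
Compose with object Q (u' = 0.531 in object P frame): u_1 = (0.531 + 0.813) / (1 + 0.531·0.813) = 1.3440/1.4317 = 0.9387.
Compose with object R (u' = 0.849 in object Q frame): u_2 = (0.849 + 0.939) / (1 + 0.849·0.939) = 1.7877/1.7970 = 0.9949.

β = 0.995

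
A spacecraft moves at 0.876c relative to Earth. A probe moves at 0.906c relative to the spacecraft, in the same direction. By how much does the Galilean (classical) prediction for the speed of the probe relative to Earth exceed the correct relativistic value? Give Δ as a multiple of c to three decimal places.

Galilean: u_cl = 0.906 + 0.876 = 1.7820.
Relativistic: u_rel = (0.906 + 0.876) / (1 + 0.906·0.876) = 1.7820/1.7937 = 0.9935.
Δ = 1.7820 − 0.9935 = 0.7885.
(The classical prediction exceeds c; the relativistic result does not.)

Δ = 0.788c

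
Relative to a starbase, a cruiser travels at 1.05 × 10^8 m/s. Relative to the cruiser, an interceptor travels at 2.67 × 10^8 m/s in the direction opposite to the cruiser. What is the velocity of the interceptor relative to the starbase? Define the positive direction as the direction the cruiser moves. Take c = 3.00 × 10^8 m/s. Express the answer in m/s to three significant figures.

In units of c (dividing by 3.00 × 10^8 m/s): v = 0.350, u' = -0.890.
u = (u' + v)/(1 + u'v/c²):
u = (-0.890 + 0.350) / (1 + (-0.890)·0.350) = -0.5400/0.6885 = -0.7843
Converting back: u = -0.7843 × 3.00 × 10^8 m/s.

-2.35 × 10^8 m/s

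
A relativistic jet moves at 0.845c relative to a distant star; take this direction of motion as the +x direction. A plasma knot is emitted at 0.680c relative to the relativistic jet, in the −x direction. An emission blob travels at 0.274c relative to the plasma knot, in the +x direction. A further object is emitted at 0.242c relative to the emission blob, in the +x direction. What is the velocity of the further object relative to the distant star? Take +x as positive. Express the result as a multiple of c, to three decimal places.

Apply u = (u' + v)/(1 + u'v/c²) successively, working outward toward the distant star.
Start: velocity of the relativistic jet relative to the distant star = 0.8450c.
Compose with the plasma knot (u' = -0.680 in the relativistic jet frame): u_1 = (-0.680 + 0.845) / (1 + (-0.680)·0.845) = 0.1650/0.4254 = 0.3879.
Compose with the emission blob (u' = 0.274 in the plasma knot frame): u_2 = (0.274 + 0.388) / (1 + 0.274·0.388) = 0.6619/1.1063 = 0.5983.
Compose with the further object (u' = 0.242 in the emission blob frame): u_3 = (0.242 + 0.598) / (1 + 0.242·0.598) = 0.8403/1.1448 = 0.7340.

+0.734c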